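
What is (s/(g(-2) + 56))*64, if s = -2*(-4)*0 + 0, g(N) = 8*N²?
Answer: 0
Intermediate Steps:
s = 0 (s = 8*0 + 0 = 0 + 0 = 0)
(s/(g(-2) + 56))*64 = (0/(8*(-2)² + 56))*64 = (0/(8*4 + 56))*64 = (0/(32 + 56))*64 = (0/88)*64 = ((1/88)*0)*64 = 0*64 = 0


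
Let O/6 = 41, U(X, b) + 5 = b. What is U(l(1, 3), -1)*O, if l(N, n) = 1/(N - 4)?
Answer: -1476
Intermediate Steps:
l(N, n) = 1/(-4 + N)
U(X, b) = -5 + b
O = 246 (O = 6*41 = 246)
U(l(1, 3), -1)*O = (-5 - 1)*246 = -6*246 = -1476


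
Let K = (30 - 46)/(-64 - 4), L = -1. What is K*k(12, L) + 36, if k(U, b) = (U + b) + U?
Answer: 704/17 ≈ 41.412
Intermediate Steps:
K = 4/17 (K = -16/(-68) = -16*(-1/68) = 4/17 ≈ 0.23529)
k(U, b) = b + 2*U
K*k(12, L) + 36 = 4*(-1 + 2*12)/17 + 36 = 4*(-1 + 24)/17 + 36 = (4/17)*23 + 36 = 92/17 + 36 = 704/17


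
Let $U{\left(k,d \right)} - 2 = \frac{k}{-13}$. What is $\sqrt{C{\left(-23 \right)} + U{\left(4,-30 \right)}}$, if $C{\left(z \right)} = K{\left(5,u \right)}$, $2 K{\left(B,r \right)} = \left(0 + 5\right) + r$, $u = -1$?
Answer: $\frac{4 \sqrt{39}}{13} \approx 1.9215$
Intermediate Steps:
$K{\left(B,r \right)} = \frac{5}{2} + \frac{r}{2}$ ($K{\left(B,r \right)} = \frac{\left(0 + 5\right) + r}{2} = \frac{5 + r}{2} = \frac{5}{2} + \frac{r}{2}$)
$U{\left(k,d \right)} = 2 - \frac{k}{13}$ ($U{\left(k,d \right)} = 2 + \frac{k}{-13} = 2 + k \left(- \frac{1}{13}\right) = 2 - \frac{k}{13}$)
$C{\left(z \right)} = 2$ ($C{\left(z \right)} = \frac{5}{2} + \frac{1}{2} \left(-1\right) = \frac{5}{2} - \frac{1}{2} = 2$)
$\sqrt{C{\left(-23 \right)} + U{\left(4,-30 \right)}} = \sqrt{2 + \left(2 - \frac{4}{13}\right)} = \sqrt{2 + \frac{22}{13}} = \sqrt{\frac{48}{13}} = \frac{4 \sqrt{39}}{13}$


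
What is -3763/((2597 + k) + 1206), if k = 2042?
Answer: -3763/5845 ≈ -0.64380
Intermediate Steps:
-3763/((2597 + k) + 1206) = -3763/((2597 + 2042) + 1206) = -3763/(4639 + 1206) = -3763/5845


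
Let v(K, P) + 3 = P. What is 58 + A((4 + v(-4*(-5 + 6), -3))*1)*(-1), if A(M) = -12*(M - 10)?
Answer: -86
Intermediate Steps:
v(K, P) = -3 + P
A(M) = 120 - 12*M (A(M) = -12*(-10 + M) = 120 - 12*M)
58 + A((4 + v(-4*(-5 + 6), -3))*1)*(-1) = 58 + (120 - 12*(4 + (-3 - 3)))*(-1) = 58 + (120 - 12*(4 - 6))*(-1) = 58 + (120 - (-24))*(-1) = 58 + (120 - 12*(-2))*(-1) = 58 + (120 + 24)*(-1) = 58 + 144*(-1) = 58 - 144 = -86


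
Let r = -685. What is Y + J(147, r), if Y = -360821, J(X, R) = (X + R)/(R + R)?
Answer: -247162116/685 ≈ -3.6082e+5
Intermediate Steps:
J(X, R) = (R + X)/(2*R) (J(X, R) = (R + X)/((2*R)) = (R + X)*(1/(2*R)) = (R + X)/(2*R))
Y + J(147, r) = -360821 + (½)*(-685 + 147)/(-685) = -360821 + (½)*(-1/685)*(-538) = -360821 + 269/685 = -247162116/685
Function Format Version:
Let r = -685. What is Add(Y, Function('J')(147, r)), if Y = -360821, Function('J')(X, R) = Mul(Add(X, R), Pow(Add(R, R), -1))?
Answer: Rational(-247162116, 685) ≈ -3.6082e+5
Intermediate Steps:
Function('J')(X, R) = Mul(Rational(1, 2), Pow(R, -1), Add(R, X)) (Function('J')(X, R) = Mul(Add(R, X), Pow(Mul(2, R), -1)) = Mul(Add(R, X), Mul(Rational(1, 2), Pow(R, -1))) = Mul(Rational(1, 2), Pow(R, -1), Add(R, X)))
Add(Y, Function('J')(147, r)) = Add(-360821, Mul(Rational(1, 2), Pow(-685, -1), Add(-685, 147))) = Add(-360821, Mul(Rational(1, 2), Rational(-1, 685), -538)) = Add(-360821, Rational(269, 685)) = Rational(-247162116, 685)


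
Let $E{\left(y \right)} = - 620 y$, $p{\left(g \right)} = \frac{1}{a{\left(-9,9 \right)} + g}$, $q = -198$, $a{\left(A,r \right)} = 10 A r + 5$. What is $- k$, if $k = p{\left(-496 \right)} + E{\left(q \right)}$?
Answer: $- \frac{159710759}{1301} \approx -1.2276 \cdot 10^{5}$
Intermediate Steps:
$a{\left(A,r \right)} = 5 + 10 A r$ ($a{\left(A,r \right)} = 10 A r + 5 = 5 + 10 A r$)
$p{\left(g \right)} = \frac{1}{-805 + g}$ ($p{\left(g \right)} = \frac{1}{\left(5 + 10 \left(-9\right) 9\right) + g} = \frac{1}{\left(5 - 810\right) + g} = \frac{1}{-805 + g}$)
$k = \frac{159710759}{1301}$ ($k = \frac{1}{-805 - 496} - -122760 = \frac{1}{-1301} + 122760 = - \frac{1}{1301} + 122760 = \frac{159710759}{1301} \approx 1.2276 \cdot 10^{5}$)
$- k = \left(-1\right) \frac{159710759}{1301} = - \frac{159710759}{1301}$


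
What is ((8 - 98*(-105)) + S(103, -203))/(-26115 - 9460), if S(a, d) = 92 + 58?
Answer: -10448/35575 ≈ -0.29369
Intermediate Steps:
S(a, d) = 150
((8 - 98*(-105)) + S(103, -203))/(-26115 - 9460) = ((8 - 98*(-105)) + 150)/(-26115 - 9460) = ((8 + 10290) + 150)/(-35575) = (10298 + 150)*(-1/35575) = 10448*(-1/35575) = -10448/35575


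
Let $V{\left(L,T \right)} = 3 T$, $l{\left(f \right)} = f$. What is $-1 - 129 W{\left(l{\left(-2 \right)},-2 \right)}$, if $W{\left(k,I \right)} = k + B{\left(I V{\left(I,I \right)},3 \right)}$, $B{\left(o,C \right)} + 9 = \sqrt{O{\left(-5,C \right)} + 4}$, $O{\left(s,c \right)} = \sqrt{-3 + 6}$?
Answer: $1418 - 129 \sqrt{4 + \sqrt{3}} \approx 1109.2$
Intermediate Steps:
$O{\left(s,c \right)} = \sqrt{3}$
$B{\left(o,C \right)} = -9 + \sqrt{4 + \sqrt{3}}$ ($B{\left(o,C \right)} = -9 + \sqrt{\sqrt{3} + 4} = -9 + \sqrt{4 + \sqrt{3}}$)
$W{\left(k,I \right)} = -9 + k + \sqrt{4 + \sqrt{3}}$ ($W{\left(k,I \right)} = k - \left(9 - \sqrt{4 + \sqrt{3}}\right) = -9 + k + \sqrt{4 + \sqrt{3}}$)
$-1 - 129 W{\left(l{\left(-2 \right)},-2 \right)} = -1 - 129 \left(-9 - 2 + \sqrt{4 + \sqrt{3}}\right) = -1 - 129 \left(-11 + \sqrt{4 + \sqrt{3}}\right) = -1 + \left(1419 - 129 \sqrt{4 + \sqrt{3}}\right) = 1418 - 129 \sqrt{4 + \sqrt{3}}$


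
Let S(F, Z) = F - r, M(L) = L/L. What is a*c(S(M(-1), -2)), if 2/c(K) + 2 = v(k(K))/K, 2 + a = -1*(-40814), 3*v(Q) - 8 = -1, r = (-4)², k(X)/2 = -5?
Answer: -3673080/97 ≈ -37867.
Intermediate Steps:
M(L) = 1
k(X) = -10 (k(X) = 2*(-5) = -10)
r = 16
v(Q) = 7/3 (v(Q) = 8/3 + (⅓)*(-1) = 8/3 - ⅓ = 7/3)
S(F, Z) = -16 + F (S(F, Z) = F - 1*16 = F - 16 = -16 + F)
a = 40812 (a = -2 - 1*(-40814) = -2 + 40814 = 40812)
c(K) = 2/(-2 + 7/(3*K))
a*c(S(M(-1), -2)) = 40812*(-6*(-16 + 1)/(-7 + 6*(-16 + 1))) = 40812*(-6*(-15)/(-7 + 6*(-15))) = 40812*(-6*(-15)/(-7 - 90)) = 40812*(-6*(-15)/(-97)) = 40812*(-6*(-15)*(-1/97)) = 40812*(-90/97) = -3673080/97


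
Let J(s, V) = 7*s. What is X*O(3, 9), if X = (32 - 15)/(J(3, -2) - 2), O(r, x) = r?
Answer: 51/19 ≈ 2.6842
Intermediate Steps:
X = 17/19 (X = (32 - 15)/(7*3 - 2) = 17/(21 - 2) = 17/19 ≈ 0.89474)
X*O(3, 9) = (17/19)*3 = 51/19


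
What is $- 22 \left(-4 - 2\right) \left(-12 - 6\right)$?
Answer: $-2376$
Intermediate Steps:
$- 22 \left(-4 - 2\right) \left(-12 - 6\right) = - 22 \left(\left(-6\right) \left(-18\right)\right) = \left(-22\right) 108 = -2376$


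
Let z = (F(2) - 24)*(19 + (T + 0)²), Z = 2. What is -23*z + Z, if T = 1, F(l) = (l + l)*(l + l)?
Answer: 3682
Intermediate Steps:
F(l) = 4*l² (F(l) = (2*l)*(2*l) = 4*l²)
z = -160 (z = (4*2² - 24)*(19 + (1 + 0)²) = (4*4 - 24)*(19 + 1²) = (16 - 24)*(19 + 1) = -8*20 = -160)
-23*z + Z = -23*(-160) + 2 = 3680 + 2 = 3682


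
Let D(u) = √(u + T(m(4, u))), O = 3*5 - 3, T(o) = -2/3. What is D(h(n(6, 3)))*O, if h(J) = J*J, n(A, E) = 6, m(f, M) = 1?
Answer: 4*√318 ≈ 71.330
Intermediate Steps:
T(o) = -⅔ (T(o) = -2*⅓ = -⅔)
O = 12 (O = 15 - 3 = 12)
h(J) = J²
D(u) = √(-⅔ + u) (D(u) = √(u - ⅔) = √(-⅔ + u))
D(h(n(6, 3)))*O = (√(-6 + 9*6²)/3)*12 = (√(-6 + 9*36)/3)*12 = (√(-6 + 324)/3)*12 = (√318/3)*12 = 4*√318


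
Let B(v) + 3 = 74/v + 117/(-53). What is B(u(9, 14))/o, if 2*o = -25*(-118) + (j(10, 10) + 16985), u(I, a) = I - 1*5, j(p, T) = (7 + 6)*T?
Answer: 1409/1063445 ≈ 0.0013249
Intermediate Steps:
j(p, T) = 13*T
u(I, a) = -5 + I (u(I, a) = I - 5 = -5 + I)
o = 20065/2 (o = (-25*(-118) + (13*10 + 16985))/2 = (2950 + (130 + 16985))/2 = (2950 + 17115)/2 = (1/2)*20065 = 20065/2 ≈ 10033.)
B(v) = -276/53 + 74/v (B(v) = -3 + (74/v + 117/(-53)) = -3 + (74/v + 117*(-1/53)) = -3 + (74/v - 117/53) = -3 + (-117/53 + 74/v) = -276/53 + 74/v)
B(u(9, 14))/o = (-276/53 + 74/(-5 + 9))/(20065/2) = (-276/53 + 74/4)*(2/20065) = (-276/53 + 74*(1/4))*(2/20065) = (-276/53 + 37/2)*(2/20065) = (1409/106)*(2/20065) = 1409/1063445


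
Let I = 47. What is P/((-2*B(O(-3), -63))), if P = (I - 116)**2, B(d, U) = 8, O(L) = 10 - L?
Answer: -4761/16 ≈ -297.56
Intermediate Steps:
P = 4761 (P = (47 - 116)**2 = (-69)**2 = 4761)
P/((-2*B(O(-3), -63))) = 4761/((-2*8)) = 4761/(-16) = 4761*(-1/16) = -4761/16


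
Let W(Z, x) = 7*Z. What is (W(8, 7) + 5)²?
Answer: 3721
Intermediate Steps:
(W(8, 7) + 5)² = (7*8 + 5)² = (56 + 5)² = 61² = 3721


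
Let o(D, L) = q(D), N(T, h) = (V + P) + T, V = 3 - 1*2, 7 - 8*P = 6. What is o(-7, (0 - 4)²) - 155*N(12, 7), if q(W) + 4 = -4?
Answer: -16339/8 ≈ -2042.4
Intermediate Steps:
P = ⅛ (P = 7/8 - ⅛*6 = 7/8 - ¾ = ⅛ ≈ 0.12500)
q(W) = -8 (q(W) = -4 - 4 = -8)
V = 1 (V = 3 - 2 = 1)
N(T, h) = 9/8 + T (N(T, h) = (1 + ⅛) + T = 9/8 + T)
o(D, L) = -8
o(-7, (0 - 4)²) - 155*N(12, 7) = -8 - 155*(9/8 + 12) = -8 - 155*105/8 = -8 - 16275/8 = -16339/8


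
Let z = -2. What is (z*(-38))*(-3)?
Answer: -228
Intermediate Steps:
(z*(-38))*(-3) = -2*(-38)*(-3) = 76*(-3) = -228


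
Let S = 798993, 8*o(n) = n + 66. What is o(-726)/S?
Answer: -55/532662 ≈ -0.00010325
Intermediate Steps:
o(n) = 33/4 + n/8 (o(n) = (n + 66)/8 = (66 + n)/8 = 33/4 + n/8)
o(-726)/S = (33/4 + (⅛)*(-726))/798993 = (33/4 - 363/4)*(1/798993) = -165/2*1/798993 = -55/532662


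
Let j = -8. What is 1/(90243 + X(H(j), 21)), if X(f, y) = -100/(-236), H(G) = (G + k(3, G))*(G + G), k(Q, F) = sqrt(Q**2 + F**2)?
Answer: 59/5324362 ≈ 1.1081e-5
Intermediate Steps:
k(Q, F) = sqrt(F**2 + Q**2)
H(G) = 2*G*(G + sqrt(9 + G**2)) (H(G) = (G + sqrt(G**2 + 3**2))*(G + G) = (G + sqrt(G**2 + 9))*(2*G) = (G + sqrt(9 + G**2))*(2*G) = 2*G*(G + sqrt(9 + G**2)))
X(f, y) = 25/59 (X(f, y) = -100*(-1/236) = 25/59)
1/(90243 + X(H(j), 21)) = 1/(90243 + 25/59) = 1/(5324362/59) = 59/5324362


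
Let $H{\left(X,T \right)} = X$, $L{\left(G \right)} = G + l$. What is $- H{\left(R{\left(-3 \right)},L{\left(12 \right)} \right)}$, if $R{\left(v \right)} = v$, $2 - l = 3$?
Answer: $3$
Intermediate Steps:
$l = -1$ ($l = 2 - 3 = -1$)
$L{\left(G \right)} = -1 + G$ ($L{\left(G \right)} = G - 1 = -1 + G$)
$- H{\left(R{\left(-3 \right)},L{\left(12 \right)} \right)} = \left(-1\right) \left(-3\right) = 3$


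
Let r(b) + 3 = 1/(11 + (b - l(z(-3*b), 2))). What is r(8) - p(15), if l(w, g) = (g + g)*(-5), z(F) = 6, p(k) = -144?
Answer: 5500/39 ≈ 141.03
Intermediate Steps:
l(w, g) = -10*g (l(w, g) = (2*g)*(-5) = -10*g)
r(b) = -3 + 1/(31 + b) (r(b) = -3 + 1/(11 + (b - (-10)*2)) = -3 + 1/(11 + (b - 1*(-20))) = -3 + 1/(11 + (b + 20)) = -3 + 1/(11 + (20 + b)) = -3 + 1/(31 + b))
r(8) - p(15) = (-92 - 3*8)/(31 + 8) - 1*(-144) = (-92 - 24)/39 + 144 = (1/39)*(-116) + 144 = -116/39 + 144 = 5500/39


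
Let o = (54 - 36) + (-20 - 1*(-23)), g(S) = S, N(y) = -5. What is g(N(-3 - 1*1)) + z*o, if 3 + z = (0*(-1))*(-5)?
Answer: -68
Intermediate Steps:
z = -3 (z = -3 + (0*(-1))*(-5) = -3 + 0*(-5) = -3 + 0 = -3)
o = 21 (o = 18 + (-20 + 23) = 18 + 3 = 21)
g(N(-3 - 1*1)) + z*o = -5 - 3*21 = -5 - 63 = -68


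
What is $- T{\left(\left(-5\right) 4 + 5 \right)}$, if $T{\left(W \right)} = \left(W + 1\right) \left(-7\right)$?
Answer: $-98$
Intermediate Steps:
$T{\left(W \right)} = -7 - 7 W$ ($T{\left(W \right)} = \left(1 + W\right) \left(-7\right) = -7 - 7 W$)
$- T{\left(\left(-5\right) 4 + 5 \right)} = - (-7 - 7 \left(\left(-5\right) 4 + 5\right)) = - (-7 - 7 \left(-20 + 5\right)) = - (-7 - -105) = - (-7 + 105) = \left(-1\right) 98 = -98$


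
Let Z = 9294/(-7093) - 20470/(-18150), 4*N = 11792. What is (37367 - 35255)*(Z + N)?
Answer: 2428774298944/390115 ≈ 6.2258e+6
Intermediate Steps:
N = 2948 (N = (¼)*11792 = 2948)
Z = -2349239/12873795 (Z = 9294*(-1/7093) - 20470*(-1/18150) = -9294/7093 + 2047/1815 = -2349239/12873795 ≈ -0.18248)
(37367 - 35255)*(Z + N) = (37367 - 35255)*(-2349239/12873795 + 2948) = 2112*(37949598421/12873795) = 2428774298944/390115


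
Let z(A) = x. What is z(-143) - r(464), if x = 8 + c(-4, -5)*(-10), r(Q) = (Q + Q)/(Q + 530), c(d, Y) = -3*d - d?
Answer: -76008/497 ≈ -152.93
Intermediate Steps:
c(d, Y) = -4*d
r(Q) = 2*Q/(530 + Q) (r(Q) = (2*Q)/(530 + Q) = 2*Q/(530 + Q))
x = -152 (x = 8 - 4*(-4)*(-10) = 8 + 16*(-10) = 8 - 160 = -152)
z(A) = -152
z(-143) - r(464) = -152 - 2*464/(530 + 464) = -152 - 2*464/994 = -152 - 1*464/497 = -152 - 464/497 = -76008/497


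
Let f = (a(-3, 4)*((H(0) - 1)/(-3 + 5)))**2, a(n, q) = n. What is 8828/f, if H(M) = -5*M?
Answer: 35312/9 ≈ 3923.6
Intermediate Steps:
f = 9/4 (f = (-3*(-5*0 - 1)/(-3 + 5))**2 = (-3*(0 - 1)/2)**2 = (-(-3)/2)**2 = (-3*(-1/2))**2 = (3/2)**2 = 9/4 ≈ 2.2500)
8828/f = 8828/(9/4) = 8828*(4/9) = 35312/9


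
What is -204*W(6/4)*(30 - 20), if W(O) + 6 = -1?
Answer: 14280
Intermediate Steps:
W(O) = -7 (W(O) = -6 - 1 = -7)
-204*W(6/4)*(30 - 20) = -(-1428)*(30 - 20) = -(-1428)*10 = -204*(-70) = 14280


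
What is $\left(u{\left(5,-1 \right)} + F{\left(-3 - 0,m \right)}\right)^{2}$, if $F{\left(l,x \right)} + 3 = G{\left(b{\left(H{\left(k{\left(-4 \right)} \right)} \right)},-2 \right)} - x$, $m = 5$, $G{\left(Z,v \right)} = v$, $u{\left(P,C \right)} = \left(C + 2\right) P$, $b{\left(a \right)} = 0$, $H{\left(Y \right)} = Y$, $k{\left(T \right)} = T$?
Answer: $25$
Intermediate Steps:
$u{\left(P,C \right)} = P \left(2 + C\right)$ ($u{\left(P,C \right)} = \left(2 + C\right) P = P \left(2 + C\right)$)
$F{\left(l,x \right)} = -5 - x$ ($F{\left(l,x \right)} = -3 - \left(2 + x\right) = -5 - x$)
$\left(u{\left(5,-1 \right)} + F{\left(-3 - 0,m \right)}\right)^{2} = \left(5 \left(2 - 1\right) - 10\right)^{2} = \left(5 \cdot 1 - 10\right)^{2} = \left(5 - 10\right)^{2} = \left(-5\right)^{2} = 25$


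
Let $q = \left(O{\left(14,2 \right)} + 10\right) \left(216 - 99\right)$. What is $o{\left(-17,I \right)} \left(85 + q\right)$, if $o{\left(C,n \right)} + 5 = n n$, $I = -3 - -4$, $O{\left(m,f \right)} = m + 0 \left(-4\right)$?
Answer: $-11572$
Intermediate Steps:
$O{\left(m,f \right)} = m$ ($O{\left(m,f \right)} = m + 0 = m$)
$I = 1$ ($I = -3 + 4 = 1$)
$o{\left(C,n \right)} = -5 + n^{2}$ ($o{\left(C,n \right)} = -5 + n n = -5 + n^{2}$)
$q = 2808$ ($q = \left(14 + 10\right) \left(216 - 99\right) = 24 \cdot 117 = 2808$)
$o{\left(-17,I \right)} \left(85 + q\right) = \left(-5 + 1^{2}\right) \left(85 + 2808\right) = \left(-5 + 1\right) 2893 = \left(-4\right) 2893 = -11572$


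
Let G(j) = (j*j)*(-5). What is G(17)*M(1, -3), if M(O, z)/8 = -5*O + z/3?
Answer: 69360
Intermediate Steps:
G(j) = -5*j² (G(j) = j²*(-5) = -5*j²)
M(O, z) = -40*O + 8*z/3 (M(O, z) = 8*(-5*O + z/3) = -40*O + 8*z/3)
G(17)*M(1, -3) = (-5*17²)*(-40*1 + (8/3)*(-3)) = (-5*289)*(-40 - 8) = -1445*(-48) = 69360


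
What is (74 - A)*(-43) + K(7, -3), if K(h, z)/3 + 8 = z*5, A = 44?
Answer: -1359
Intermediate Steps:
K(h, z) = -24 + 15*z (K(h, z) = -24 + 3*(z*5) = -24 + 3*(5*z) = -24 + 15*z)
(74 - A)*(-43) + K(7, -3) = (74 - 1*44)*(-43) + (-24 + 15*(-3)) = (74 - 44)*(-43) + (-24 - 45) = 30*(-43) - 69 = -1290 - 69 = -1359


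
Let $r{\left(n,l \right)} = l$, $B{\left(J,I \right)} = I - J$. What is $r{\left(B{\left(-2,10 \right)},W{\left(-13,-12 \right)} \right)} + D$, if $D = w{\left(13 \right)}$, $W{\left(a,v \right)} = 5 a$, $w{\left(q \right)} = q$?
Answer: $-52$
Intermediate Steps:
$D = 13$
$r{\left(B{\left(-2,10 \right)},W{\left(-13,-12 \right)} \right)} + D = 5 \left(-13\right) + 13 = -65 + 13 = -52$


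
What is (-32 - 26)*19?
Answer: -1102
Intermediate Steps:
(-32 - 26)*19 = -58*19 = -1102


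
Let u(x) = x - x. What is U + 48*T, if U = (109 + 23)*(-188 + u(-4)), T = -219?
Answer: -35328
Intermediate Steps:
u(x) = 0
U = -24816 (U = (109 + 23)*(-188 + 0) = 132*(-188) = -24816)
U + 48*T = -24816 + 48*(-219) = -24816 - 10512 = -35328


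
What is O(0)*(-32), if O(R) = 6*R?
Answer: 0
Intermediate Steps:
O(0)*(-32) = (6*0)*(-32) = 0*(-32) = 0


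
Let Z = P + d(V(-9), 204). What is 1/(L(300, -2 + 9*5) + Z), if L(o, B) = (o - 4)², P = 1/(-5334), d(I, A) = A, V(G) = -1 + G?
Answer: 5334/468431879 ≈ 1.1387e-5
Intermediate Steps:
P = -1/5334 ≈ -0.00018748
L(o, B) = (-4 + o)²
Z = 1088135/5334 (Z = -1/5334 + 204 = 1088135/5334 ≈ 204.00)
1/(L(300, -2 + 9*5) + Z) = 1/((-4 + 300)² + 1088135/5334) = 1/(296² + 1088135/5334) = 1/(87616 + 1088135/5334) = 1/(468431879/5334) = 5334/468431879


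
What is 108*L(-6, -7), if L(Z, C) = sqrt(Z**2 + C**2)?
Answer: 108*sqrt(85) ≈ 995.71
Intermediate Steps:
L(Z, C) = sqrt(C**2 + Z**2)
108*L(-6, -7) = 108*sqrt((-7)**2 + (-6)**2) = 108*sqrt(49 + 36) = 108*sqrt(85)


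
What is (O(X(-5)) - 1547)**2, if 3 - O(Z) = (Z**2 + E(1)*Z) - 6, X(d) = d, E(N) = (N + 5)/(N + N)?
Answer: 2396304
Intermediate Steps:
E(N) = (5 + N)/(2*N) (E(N) = (5 + N)/((2*N)) = (5 + N)*(1/(2*N)) = (5 + N)/(2*N))
O(Z) = 9 - Z**2 - 3*Z (O(Z) = 3 - ((Z**2 + ((1/2)*(5 + 1)/1)*Z) - 6) = 3 - ((Z**2 + ((1/2)*1*6)*Z) - 6) = 3 - ((Z**2 + 3*Z) - 6) = 3 - (-6 + Z**2 + 3*Z) = 3 + (6 - Z**2 - 3*Z) = 9 - Z**2 - 3*Z)
(O(X(-5)) - 1547)**2 = ((9 - 1*(-5)**2 - 3*(-5)) - 1547)**2 = ((9 - 1*25 + 15) - 1547)**2 = ((9 - 25 + 15) - 1547)**2 = (-1 - 1547)**2 = (-1548)**2 = 2396304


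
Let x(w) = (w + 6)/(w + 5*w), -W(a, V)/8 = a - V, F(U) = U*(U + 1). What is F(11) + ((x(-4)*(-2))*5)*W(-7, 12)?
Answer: 776/3 ≈ 258.67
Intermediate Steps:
F(U) = U*(1 + U)
W(a, V) = -8*a + 8*V (W(a, V) = -8*(a - V) = -8*a + 8*V)
x(w) = (6 + w)/(6*w) (x(w) = (6 + w)/((6*w)) = (6 + w)*(1/(6*w)) = (6 + w)/(6*w))
F(11) + ((x(-4)*(-2))*5)*W(-7, 12) = 11*(1 + 11) + ((((1/6)*(6 - 4)/(-4))*(-2))*5)*(-8*(-7) + 8*12) = 11*12 + ((((1/6)*(-1/4)*2)*(-2))*5)*(56 + 96) = 132 + (-1/12*(-2)*5)*152 = 132 + ((1/6)*5)*152 = 132 + (5/6)*152 = 132 + 380/3 = 776/3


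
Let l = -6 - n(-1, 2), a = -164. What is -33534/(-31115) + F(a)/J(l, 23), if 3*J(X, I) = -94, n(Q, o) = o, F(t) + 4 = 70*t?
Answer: 537563088/1462405 ≈ 367.59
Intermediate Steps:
F(t) = -4 + 70*t
l = -8 (l = -6 - 1*2 = -6 - 2 = -8)
J(X, I) = -94/3 (J(X, I) = (⅓)*(-94) = -94/3)
-33534/(-31115) + F(a)/J(l, 23) = -33534/(-31115) + (-4 + 70*(-164))/(-94/3) = -33534*(-1/31115) + (-4 - 11480)*(-3/94) = 33534/31115 - 11484*(-3/94) = 33534/31115 + 17226/47 = 537563088/1462405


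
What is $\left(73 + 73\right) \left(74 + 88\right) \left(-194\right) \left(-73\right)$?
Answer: $334959624$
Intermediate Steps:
$\left(73 + 73\right) \left(74 + 88\right) \left(-194\right) \left(-73\right) = 146 \cdot 162 \left(-194\right) \left(-73\right) = 23652 \left(-194\right) \left(-73\right) = \left(-4588488\right) \left(-73\right) = 334959624$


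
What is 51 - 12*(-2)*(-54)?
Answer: -1245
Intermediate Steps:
51 - 12*(-2)*(-54) = 51 + 24*(-54) = 51 - 1296 = -1245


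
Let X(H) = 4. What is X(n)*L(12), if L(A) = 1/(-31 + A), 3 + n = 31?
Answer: -4/19 ≈ -0.21053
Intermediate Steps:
n = 28 (n = -3 + 31 = 28)
X(n)*L(12) = 4/(-31 + 12) = 4/(-19) = 4*(-1/19) = -4/19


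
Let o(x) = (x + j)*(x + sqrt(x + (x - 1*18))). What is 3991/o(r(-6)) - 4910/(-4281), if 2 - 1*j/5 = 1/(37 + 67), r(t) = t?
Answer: 2*(-294130154*I + 336335*sqrt(30))/(586497*(sqrt(30) + 6*I)) ≈ -90.661 - 83.809*I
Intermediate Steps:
j = 1035/104 (j = 10 - 5/(37 + 67) = 10 - 5/104 = 1035/104 ≈ 9.9519)
o(x) = (1035/104 + x)*(x + sqrt(-18 + 2*x)) (o(x) = (x + 1035/104)*(x + sqrt(x + (x - 1*18))) = (1035/104 + x)*(x + sqrt(x + (x - 18))) = (1035/104 + x)*(x + sqrt(x + (-18 + x))) = (1035/104 + x)*(x + sqrt(-18 + 2*x)))
3991/o(r(-6)) - 4910/(-4281) = 3991/((-6)**2 + (1035/104)*(-6) + 1035*sqrt(-18 + 2*(-6))/104 - 6*sqrt(-18 + 2*(-6))) - 4910/(-4281) = 3991/(36 - 3105/52 + 1035*sqrt(-18 - 12)/104 - 6*sqrt(-18 - 12)) - 4910*(-1/4281) = 3991/(36 - 3105/52 + 1035*sqrt(-30)/104 - 6*I*sqrt(30)) + 4910/4281 = 3991/(36 - 3105/52 + 1035*(I*sqrt(30))/104 - 6*I*sqrt(30)) + 4910/4281 = 3991/(36 - 3105/52 + 1035*I*sqrt(30)/104 - 6*I*sqrt(30)) + 4910/4281 = 3991/(-1233/52 + 411*I*sqrt(30)/104) + 4910/4281 = 4910/4281 + 3991/(-1233/52 + 411*I*sqrt(30)/104)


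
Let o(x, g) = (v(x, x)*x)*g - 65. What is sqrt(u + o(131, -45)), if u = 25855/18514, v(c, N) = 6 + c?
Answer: I*sqrt(276846537865810)/18514 ≈ 898.71*I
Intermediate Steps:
o(x, g) = -65 + g*x*(6 + x) (o(x, g) = ((6 + x)*x)*g - 65 = (x*(6 + x))*g - 65 = g*x*(6 + x) - 65 = -65 + g*x*(6 + x))
u = 25855/18514 (u = 25855*(1/18514) = 25855/18514 ≈ 1.3965)
sqrt(u + o(131, -45)) = sqrt(25855/18514 + (-65 - 45*131*(6 + 131))) = sqrt(25855/18514 + (-65 - 45*131*137)) = sqrt(25855/18514 + (-65 - 807615)) = sqrt(25855/18514 - 807680) = sqrt(-14953361665/18514) = I*sqrt(276846537865810)/18514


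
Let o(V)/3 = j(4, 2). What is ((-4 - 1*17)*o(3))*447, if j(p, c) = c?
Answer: -56322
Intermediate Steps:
o(V) = 6 (o(V) = 3*2 = 6)
((-4 - 1*17)*o(3))*447 = ((-4 - 1*17)*6)*447 = ((-4 - 17)*6)*447 = -21*6*447 = -126*447 = -56322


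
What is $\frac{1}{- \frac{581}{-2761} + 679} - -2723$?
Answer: $\frac{5106444661}{1875300} \approx 2723.0$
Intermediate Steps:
$\frac{1}{- \frac{581}{-2761} + 679} - -2723 = \frac{1}{\left(-581\right) \left(- \frac{1}{2761}\right) + 679} + 2723 = \frac{1}{\frac{581}{2761} + 679} + 2723 = \frac{1}{\frac{1875300}{2761}} + 2723 = \frac{2761}{1875300} + 2723 = \frac{5106444661}{1875300}$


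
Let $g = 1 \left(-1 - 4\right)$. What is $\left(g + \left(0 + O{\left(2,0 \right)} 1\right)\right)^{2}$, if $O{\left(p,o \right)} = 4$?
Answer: $1$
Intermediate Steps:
$g = -5$ ($g = 1 \left(-5\right) = -5$)
$\left(g + \left(0 + O{\left(2,0 \right)} 1\right)\right)^{2} = \left(-5 + \left(0 + 4 \cdot 1\right)\right)^{2} = \left(-5 + \left(0 + 4\right)\right)^{2} = \left(-5 + 4\right)^{2} = \left(-1\right)^{2} = 1$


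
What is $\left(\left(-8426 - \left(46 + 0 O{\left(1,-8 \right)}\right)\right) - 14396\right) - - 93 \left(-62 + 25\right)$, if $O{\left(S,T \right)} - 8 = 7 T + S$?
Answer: $-26309$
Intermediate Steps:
$O{\left(S,T \right)} = 8 + S + 7 T$ ($O{\left(S,T \right)} = 8 + \left(7 T + S\right) = 8 + \left(S + 7 T\right) = 8 + S + 7 T$)
$\left(\left(-8426 - \left(46 + 0 O{\left(1,-8 \right)}\right)\right) - 14396\right) - - 93 \left(-62 + 25\right) = \left(\left(-8426 - \left(46 + 0 \left(8 + 1 + 7 \left(-8\right)\right)\right)\right) - 14396\right) - - 93 \left(-62 + 25\right) = \left(\left(-8426 - \left(46 + 0 \left(8 + 1 - 56\right)\right)\right) - 14396\right) - \left(-93\right) \left(-37\right) = \left(\left(-8426 + \left(-46 + 0 \left(-47\right)\right)\right) - 14396\right) - 3441 = \left(\left(-8426 + \left(-46 + 0\right)\right) - 14396\right) - 3441 = \left(\left(-8426 - 46\right) - 14396\right) - 3441 = \left(-8472 - 14396\right) - 3441 = -22868 - 3441 = -26309$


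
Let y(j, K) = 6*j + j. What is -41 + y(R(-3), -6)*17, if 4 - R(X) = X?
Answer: 792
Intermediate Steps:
R(X) = 4 - X
y(j, K) = 7*j
-41 + y(R(-3), -6)*17 = -41 + (7*(4 - 1*(-3)))*17 = -41 + (7*(4 + 3))*17 = -41 + (7*7)*17 = -41 + 49*17 = -41 + 833 = 792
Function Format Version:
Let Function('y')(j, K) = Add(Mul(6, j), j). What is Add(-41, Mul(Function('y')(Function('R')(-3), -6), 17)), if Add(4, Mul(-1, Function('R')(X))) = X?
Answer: 792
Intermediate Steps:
Function('R')(X) = Add(4, Mul(-1, X))
Function('y')(j, K) = Mul(7, j)
Add(-41, Mul(Function('y')(Function('R')(-3), -6), 17)) = Add(-41, Mul(Mul(7, Add(4, Mul(-1, -3))), 17)) = Add(-41, Mul(Mul(7, Add(4, 3)), 17)) = Add(-41, Mul(Mul(7, 7), 17)) = Add(-41, Mul(49, 17)) = Add(-41, 833) = 792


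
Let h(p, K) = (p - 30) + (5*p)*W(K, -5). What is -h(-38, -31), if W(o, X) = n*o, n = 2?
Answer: -11712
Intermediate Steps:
W(o, X) = 2*o
h(p, K) = -30 + p + 10*K*p (h(p, K) = (p - 30) + (5*p)*(2*K) = (-30 + p) + 10*K*p = -30 + p + 10*K*p)
-h(-38, -31) = -(-30 - 38 + 10*(-31)*(-38)) = -(-30 - 38 + 11780) = -1*11712 = -11712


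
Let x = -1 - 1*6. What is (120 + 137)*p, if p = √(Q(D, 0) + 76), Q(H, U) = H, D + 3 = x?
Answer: 257*√66 ≈ 2087.9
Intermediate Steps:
x = -7 (x = -1 - 6 = -7)
D = -10 (D = -3 - 7 = -10)
p = √66 (p = √(-10 + 76) = √66 ≈ 8.1240)
(120 + 137)*p = (120 + 137)*√66 = 257*√66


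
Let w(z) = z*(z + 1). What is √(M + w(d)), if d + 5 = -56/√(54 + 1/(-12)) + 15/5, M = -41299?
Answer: √(-17262947969 + 217392*√1941)/647 ≈ 203.02*I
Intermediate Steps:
d = -2 - 112*√1941/647 (d = -5 + (-56/√(54 + 1/(-12)) + 15/5) = -5 + (-56/√(54 - 1/12) + 15*(⅕)) = -5 + (-56*2*√1941/647 + 3) = -5 + (-112*√1941/647 + 3) = -5 + (3 - 112*√1941/647) = -2 - 112*√1941/647 ≈ -9.6265)
w(z) = z*(1 + z)
√(M + w(d)) = √(-41299 + (-2 - 112*√1941/647)*(1 + (-2 - 112*√1941/647))) = √(-41299 + (-2 - 112*√1941/647)*(-1 - 112*√1941/647)) = √(-41299 + (-1 - 112*√1941/647)*(-2 - 112*√1941/647))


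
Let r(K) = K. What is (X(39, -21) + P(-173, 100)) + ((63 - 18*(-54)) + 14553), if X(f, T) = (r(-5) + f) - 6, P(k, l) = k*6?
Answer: 14578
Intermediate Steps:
P(k, l) = 6*k
X(f, T) = -11 + f (X(f, T) = (-5 + f) - 6 = -11 + f)
(X(39, -21) + P(-173, 100)) + ((63 - 18*(-54)) + 14553) = ((-11 + 39) + 6*(-173)) + ((63 - 18*(-54)) + 14553) = (28 - 1038) + ((63 + 972) + 14553) = -1010 + (1035 + 14553) = -1010 + 15588 = 14578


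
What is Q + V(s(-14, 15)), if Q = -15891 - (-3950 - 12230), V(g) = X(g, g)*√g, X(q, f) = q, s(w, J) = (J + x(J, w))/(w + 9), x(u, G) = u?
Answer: 289 - 6*I*√6 ≈ 289.0 - 14.697*I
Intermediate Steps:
s(w, J) = 2*J/(9 + w) (s(w, J) = (J + J)/(w + 9) = (2*J)/(9 + w) = 2*J/(9 + w))
V(g) = g^(3/2) (V(g) = g*√g = g^(3/2))
Q = 289 (Q = -15891 - 1*(-16180) = -15891 + 16180 = 289)
Q + V(s(-14, 15)) = 289 + (2*15/(9 - 14))^(3/2) = 289 + (2*15/(-5))^(3/2) = 289 + (2*15*(-⅕))^(3/2) = 289 + (-6)^(3/2) = 289 - 6*I*√6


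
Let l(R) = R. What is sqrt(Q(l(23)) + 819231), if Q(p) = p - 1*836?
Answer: sqrt(818418) ≈ 904.66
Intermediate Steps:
Q(p) = -836 + p (Q(p) = p - 836 = -836 + p)
sqrt(Q(l(23)) + 819231) = sqrt((-836 + 23) + 819231) = sqrt(-813 + 819231) = sqrt(818418)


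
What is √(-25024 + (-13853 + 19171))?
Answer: I*√19706 ≈ 140.38*I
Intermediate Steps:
√(-25024 + (-13853 + 19171)) = √(-25024 + 5318) = √(-19706) = I*√19706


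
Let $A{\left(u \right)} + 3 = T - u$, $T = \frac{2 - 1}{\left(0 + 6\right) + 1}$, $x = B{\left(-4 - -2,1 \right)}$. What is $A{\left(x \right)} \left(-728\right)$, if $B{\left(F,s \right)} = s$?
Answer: $2808$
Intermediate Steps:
$x = 1$
$T = \frac{1}{7}$ ($T = 1 \frac{1}{6 + 1} = 1 \cdot \frac{1}{7} = \frac{1}{7} \approx 0.14286$)
$A{\left(u \right)} = - \frac{20}{7} - u$ ($A{\left(u \right)} = -3 - \left(- \frac{1}{7} + u\right) = - \frac{20}{7} - u$)
$A{\left(x \right)} \left(-728\right) = \left(- \frac{20}{7} - 1\right) \left(-728\right) = \left(- \frac{27}{7}\right) \left(-728\right) = 2808$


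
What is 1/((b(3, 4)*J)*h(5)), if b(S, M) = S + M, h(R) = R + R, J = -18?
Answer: -1/1260 ≈ -0.00079365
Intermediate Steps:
h(R) = 2*R
b(S, M) = M + S
1/((b(3, 4)*J)*h(5)) = 1/(((4 + 3)*(-18))*(2*5)) = 1/((7*(-18))*10) = 1/(-126*10) = 1/(-1260) = -1/1260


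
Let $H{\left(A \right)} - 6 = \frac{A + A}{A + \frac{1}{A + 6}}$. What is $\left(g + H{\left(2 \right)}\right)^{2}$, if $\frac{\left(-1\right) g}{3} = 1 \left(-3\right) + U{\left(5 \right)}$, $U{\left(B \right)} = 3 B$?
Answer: $\frac{228484}{289} \approx 790.6$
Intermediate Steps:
$H{\left(A \right)} = 6 + \frac{2 A}{A + \frac{1}{6 + A}}$ ($H{\left(A \right)} = 6 + \frac{A + A}{A + \frac{1}{A + 6}} = 6 + \frac{2 A}{A + \frac{1}{6 + A}}$)
$g = -36$ ($g = - 3 \left(1 \left(-3\right) + 3 \cdot 5\right) = - 3 \left(-3 + 15\right) = \left(-3\right) 12 = -36$)
$\left(g + H{\left(2 \right)}\right)^{2} = \left(-36 + \frac{2 \left(3 + 4 \cdot 2^{2} + 24 \cdot 2\right)}{1 + 2^{2} + 6 \cdot 2}\right)^{2} = \left(-36 + \frac{2 \left(3 + 4 \cdot 4 + 48\right)}{1 + 4 + 12}\right)^{2} = \left(-36 + \frac{2 \left(3 + 16 + 48\right)}{17}\right)^{2} = \left(-36 + 2 \cdot \frac{1}{17} \cdot 67\right)^{2} = \left(-36 + \frac{134}{17}\right)^{2} = \left(- \frac{478}{17}\right)^{2} = \frac{228484}{289}$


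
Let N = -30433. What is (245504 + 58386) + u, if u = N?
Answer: 273457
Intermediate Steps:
u = -30433
(245504 + 58386) + u = (245504 + 58386) - 30433 = 303890 - 30433 = 273457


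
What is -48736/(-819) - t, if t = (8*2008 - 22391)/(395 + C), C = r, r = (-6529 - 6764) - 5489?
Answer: 10999099/185913 ≈ 59.163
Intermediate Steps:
r = -18782 (r = -13293 - 5489 = -18782)
C = -18782
t = 703/2043 (t = (8*2008 - 22391)/(395 - 18782) = (16064 - 22391)/(-18387) = -6327*(-1/18387) = 703/2043 ≈ 0.34410)
-48736/(-819) - t = -48736/(-819) - 1*703/2043 = -48736*(-1/819) - 703/2043 = 48736/819 - 703/2043 = 10999099/185913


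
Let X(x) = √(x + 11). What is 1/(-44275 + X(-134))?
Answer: -44275/1960275748 - I*√123/1960275748 ≈ -2.2586e-5 - 5.6576e-9*I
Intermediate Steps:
X(x) = √(11 + x)
1/(-44275 + X(-134)) = 1/(-44275 + √(11 - 134)) = 1/(-44275 + √(-123)) = 1/(-44275 + I*√123)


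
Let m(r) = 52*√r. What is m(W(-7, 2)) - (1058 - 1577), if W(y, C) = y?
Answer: 519 + 52*I*√7 ≈ 519.0 + 137.58*I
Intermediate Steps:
m(W(-7, 2)) - (1058 - 1577) = 52*√(-7) - (1058 - 1577) = 52*(I*√7) - 1*(-519) = 52*I*√7 + 519 = 519 + 52*I*√7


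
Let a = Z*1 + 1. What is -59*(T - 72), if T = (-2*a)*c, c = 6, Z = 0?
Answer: 4956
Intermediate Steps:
a = 1 (a = 0*1 + 1 = 0 + 1 = 1)
T = -12 (T = -2*1*6 = -2*6 = -12)
-59*(T - 72) = -59*(-12 - 72) = -59*(-84) = 4956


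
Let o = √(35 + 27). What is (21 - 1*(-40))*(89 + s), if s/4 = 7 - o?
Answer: 7137 - 244*√62 ≈ 5215.7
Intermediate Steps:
o = √62 ≈ 7.8740
s = 28 - 4*√62 (s = 4*(7 - √62) = 28 - 4*√62 ≈ -3.4960)
(21 - 1*(-40))*(89 + s) = (21 - 1*(-40))*(89 + (28 - 4*√62)) = (21 + 40)*(117 - 4*√62) = 61*(117 - 4*√62) = 7137 - 244*√62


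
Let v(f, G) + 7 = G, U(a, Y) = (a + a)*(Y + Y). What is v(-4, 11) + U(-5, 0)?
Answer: 4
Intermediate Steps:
U(a, Y) = 4*Y*a (U(a, Y) = (2*a)*(2*Y) = 4*Y*a)
v(f, G) = -7 + G
v(-4, 11) + U(-5, 0) = (-7 + 11) + 4*0*(-5) = 4 + 0 = 4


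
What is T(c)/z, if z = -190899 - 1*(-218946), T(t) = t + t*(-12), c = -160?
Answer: 1760/28047 ≈ 0.062752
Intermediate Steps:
T(t) = -11*t (T(t) = t - 12*t = -11*t)
z = 28047 (z = -190899 + 218946 = 28047)
T(c)/z = -11*(-160)/28047 = 1760*(1/28047) = 1760/28047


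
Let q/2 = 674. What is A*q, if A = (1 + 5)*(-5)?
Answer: -40440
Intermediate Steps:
A = -30 (A = 6*(-5) = -30)
q = 1348 (q = 2*674 = 1348)
A*q = -30*1348 = -40440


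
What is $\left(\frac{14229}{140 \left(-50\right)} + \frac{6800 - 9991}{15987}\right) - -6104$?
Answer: $\frac{682842719977}{111909000} \approx 6101.8$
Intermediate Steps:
$\left(\frac{14229}{140 \left(-50\right)} + \frac{6800 - 9991}{15987}\right) - -6104 = \left(\frac{14229}{-7000} - \frac{3191}{15987}\right) + 6104 = \left(14229 \left(- \frac{1}{7000}\right) - \frac{3191}{15987}\right) + 6104 = \left(- \frac{14229}{7000} - \frac{3191}{15987}\right) + 6104 = - \frac{249816023}{111909000} + 6104 = \frac{682842719977}{111909000}$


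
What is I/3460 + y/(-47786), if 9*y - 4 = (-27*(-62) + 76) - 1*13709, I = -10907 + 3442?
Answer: -105637937/49601868 ≈ -2.1297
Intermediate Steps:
I = -7465
y = -3985/3 (y = 4/9 + ((-27*(-62) + 76) - 1*13709)/9 = 4/9 + ((1674 + 76) - 13709)/9 = 4/9 + (1750 - 13709)/9 = 4/9 + (⅑)*(-11959) = 4/9 - 11959/9 = -3985/3 ≈ -1328.3)
I/3460 + y/(-47786) = -7465/3460 - 3985/3/(-47786) = -7465*1/3460 - 3985/3*(-1/47786) = -1493/692 + 3985/143358 = -105637937/49601868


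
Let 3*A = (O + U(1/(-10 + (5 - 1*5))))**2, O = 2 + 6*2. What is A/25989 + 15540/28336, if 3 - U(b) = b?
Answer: 60510561/109586950 ≈ 0.55217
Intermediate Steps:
U(b) = 3 - b
O = 14 (O = 2 + 12 = 14)
A = 9747/100 (A = (14 + (3 - 1/(-10 + (5 - 1*5))))**2/3 = (14 + (3 - 1/(-10 + (5 - 5))))**2/3 = (14 + (3 - 1/(-10 + 0)))**2/3 = (14 + (3 - 1/(-10)))**2/3 = (14 + (3 - 1*(-1/10)))**2/3 = (14 + (3 + 1/10))**2/3 = (14 + 31/10)**2/3 = (171/10)**2/3 = (1/3)*(29241/100) = 9747/100 ≈ 97.470)
A/25989 + 15540/28336 = (9747/100)/25989 + 15540/28336 = (9747/100)*(1/25989) + 15540*(1/28336) = 3249/866300 + 555/1012 = 60510561/109586950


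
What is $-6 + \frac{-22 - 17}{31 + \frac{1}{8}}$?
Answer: $- \frac{602}{83} \approx -7.253$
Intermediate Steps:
$-6 + \frac{-22 - 17}{31 + \frac{1}{8}} = -6 + \frac{1}{\frac{249}{8}} \left(-39\right) = -6 + \frac{8}{249} \left(-39\right) = -6 - \frac{104}{83} = - \frac{602}{83}$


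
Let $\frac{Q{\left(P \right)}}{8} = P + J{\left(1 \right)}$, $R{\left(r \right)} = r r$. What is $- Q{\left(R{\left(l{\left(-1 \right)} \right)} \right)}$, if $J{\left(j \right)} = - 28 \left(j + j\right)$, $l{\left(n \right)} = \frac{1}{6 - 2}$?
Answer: $\frac{895}{2} \approx 447.5$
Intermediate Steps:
$l{\left(n \right)} = \frac{1}{4}$
$J{\left(j \right)} = - 56 j$ ($J{\left(j \right)} = - 28 \cdot 2 j = - 56 j$)
$R{\left(r \right)} = r^{2}$
$Q{\left(P \right)} = -448 + 8 P$ ($Q{\left(P \right)} = 8 \left(P - 56\right) = 8 \left(-56 + P\right) = -448 + 8 P$)
$- Q{\left(R{\left(l{\left(-1 \right)} \right)} \right)} = - (-448 + \frac{8}{16}) = - (-448 + 8 \cdot \frac{1}{16}) = - (-448 + \frac{1}{2}) = \left(-1\right) \left(- \frac{895}{2}\right) = \frac{895}{2}$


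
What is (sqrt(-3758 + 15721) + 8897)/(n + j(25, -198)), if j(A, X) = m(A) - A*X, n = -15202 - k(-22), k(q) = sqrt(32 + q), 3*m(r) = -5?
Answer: -821041851/946239031 - 92283*sqrt(11963)/946239031 + 9*sqrt(119630)/946239031 + 80073*sqrt(10)/946239031 ≈ -0.87809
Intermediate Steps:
m(r) = -5/3 (m(r) = (1/3)*(-5) = -5/3)
n = -15202 - sqrt(10) (n = -15202 - sqrt(32 - 22) = -15202 - sqrt(10) ≈ -15205.)
j(A, X) = -5/3 - A*X
(sqrt(-3758 + 15721) + 8897)/(n + j(25, -198)) = (sqrt(-3758 + 15721) + 8897)/((-15202 - sqrt(10)) + (-5/3 - 1*25*(-198))) = (sqrt(11963) + 8897)/((-15202 - sqrt(10)) + (-5/3 + 4950)) = (8897 + sqrt(11963))/((-15202 - sqrt(10)) + 14845/3) = (8897 + sqrt(11963))/(-30761/3 - sqrt(10))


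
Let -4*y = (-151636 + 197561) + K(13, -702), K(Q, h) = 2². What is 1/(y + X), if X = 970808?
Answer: 4/3837303 ≈ 1.0424e-6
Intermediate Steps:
K(Q, h) = 4
y = -45929/4 (y = -((-151636 + 197561) + 4)/4 = -(45925 + 4)/4 = -¼*45929 = -45929/4 ≈ -11482.)
1/(y + X) = 1/(-45929/4 + 970808) = 1/(3837303/4) = 4/3837303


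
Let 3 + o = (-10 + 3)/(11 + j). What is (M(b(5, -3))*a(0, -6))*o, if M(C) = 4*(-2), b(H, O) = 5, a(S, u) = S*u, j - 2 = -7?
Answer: 0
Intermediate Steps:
j = -5 (j = 2 - 7 = -5)
M(C) = -8
o = -25/6 (o = -3 + (-10 + 3)/(11 - 5) = -3 - 7/6 = -25/6 ≈ -4.1667)
(M(b(5, -3))*a(0, -6))*o = -0*(-6)*(-25/6) = -8*0*(-25/6) = 0*(-25/6) = 0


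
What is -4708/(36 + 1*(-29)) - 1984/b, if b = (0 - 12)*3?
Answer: -38900/63 ≈ -617.46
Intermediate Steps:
b = -36 (b = -12*3 = -36)
-4708/(36 + 1*(-29)) - 1984/b = -4708/(36 + 1*(-29)) - 1984/(-36) = -4708/(36 - 29) - 1984*(-1/36) = -4708/7 + 496/9 = -38900/63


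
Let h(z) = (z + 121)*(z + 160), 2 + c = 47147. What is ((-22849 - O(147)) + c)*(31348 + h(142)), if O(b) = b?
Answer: 2675081326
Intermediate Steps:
c = 47145 (c = -2 + 47147 = 47145)
h(z) = (121 + z)*(160 + z)
((-22849 - O(147)) + c)*(31348 + h(142)) = ((-22849 - 1*147) + 47145)*(31348 + (19360 + 142² + 281*142)) = ((-22849 - 147) + 47145)*(31348 + (19360 + 20164 + 39902)) = (-22996 + 47145)*(31348 + 79426) = 24149*110774 = 2675081326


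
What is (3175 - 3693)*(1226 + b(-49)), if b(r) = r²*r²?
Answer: -2986801986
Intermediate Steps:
b(r) = r⁴
(3175 - 3693)*(1226 + b(-49)) = (3175 - 3693)*(1226 + (-49)⁴) = -518*(1226 + 5764801) = -518*5766027 = -2986801986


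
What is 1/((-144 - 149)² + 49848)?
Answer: 1/135697 ≈ 7.3694e-6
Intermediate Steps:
1/((-144 - 149)² + 49848) = 1/((-293)² + 49848) = 1/(85849 + 49848) = 1/135697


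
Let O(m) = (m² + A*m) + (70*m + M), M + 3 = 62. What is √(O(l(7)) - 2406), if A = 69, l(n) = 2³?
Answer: I*√1171 ≈ 34.22*I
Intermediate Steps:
l(n) = 8
M = 59 (M = -3 + 62 = 59)
O(m) = 59 + m² + 139*m (O(m) = (m² + 69*m) + (70*m + 59) = (m² + 69*m) + (59 + 70*m) = 59 + m² + 139*m)
√(O(l(7)) - 2406) = √((59 + 8² + 139*8) - 2406) = √((59 + 64 + 1112) - 2406) = √(1235 - 2406) = √(-1171) = I*√1171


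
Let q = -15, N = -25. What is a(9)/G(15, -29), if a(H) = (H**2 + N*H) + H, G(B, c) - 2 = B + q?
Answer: -135/2 ≈ -67.500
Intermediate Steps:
G(B, c) = -13 + B (G(B, c) = 2 + (B - 15) = 2 + (-15 + B) = -13 + B)
a(H) = H**2 - 24*H (a(H) = (H**2 - 25*H) + H = H**2 - 24*H)
a(9)/G(15, -29) = (9*(-24 + 9))/(-13 + 15) = (9*(-15))/2 = -135*1/2 = -135/2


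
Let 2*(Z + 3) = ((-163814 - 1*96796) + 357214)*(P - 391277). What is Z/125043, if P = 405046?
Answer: 665070235/125043 ≈ 5318.7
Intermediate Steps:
Z = 665070235 (Z = -3 + (((-163814 - 1*96796) + 357214)*(405046 - 391277))/2 = -3 + (((-163814 - 96796) + 357214)*13769)/2 = -3 + ((-260610 + 357214)*13769)/2 = -3 + (96604*13769)/2 = -3 + (½)*1330140476 = -3 + 665070238 = 665070235)
Z/125043 = 665070235/125043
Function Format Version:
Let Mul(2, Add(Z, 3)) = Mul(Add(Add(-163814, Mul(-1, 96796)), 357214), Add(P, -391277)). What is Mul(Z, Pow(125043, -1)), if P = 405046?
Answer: Rational(665070235, 125043) ≈ 5318.7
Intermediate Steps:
Z = 665070235 (Z = Add(-3, Mul(Rational(1, 2), Mul(Add(Add(-163814, Mul(-1, 96796)), 357214), Add(405046, -391277)))) = Add(-3, Mul(Rational(1, 2), Mul(Add(Add(-163814, -96796), 357214), 13769))) = Add(-3, Mul(Rational(1, 2), Mul(Add(-260610, 357214), 13769))) = Add(-3, Mul(Rational(1, 2), Mul(96604, 13769))) = Add(-3, Mul(Rational(1, 2), 1330140476)) = Add(-3, 665070238) = 665070235)
Mul(Z, Pow(125043, -1)) = Mul(665070235, Pow(125043, -1)) = Mul(665070235, Rational(1, 125043)) = Rational(665070235, 125043)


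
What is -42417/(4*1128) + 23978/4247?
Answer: -23985421/6387488 ≈ -3.7551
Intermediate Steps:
-42417/(4*1128) + 23978/4247 = -42417/4512 + 23978*(1/4247) = -42417*1/4512 + 23978/4247 = -14139/1504 + 23978/4247 = -23985421/6387488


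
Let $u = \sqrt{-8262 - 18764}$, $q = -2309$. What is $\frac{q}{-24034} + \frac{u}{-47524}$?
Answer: $\frac{2309}{24034} - \frac{i \sqrt{27026}}{47524} \approx 0.096072 - 0.0034592 i$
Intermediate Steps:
$u = i \sqrt{27026}$ ($u = \sqrt{-27026} = i \sqrt{27026} \approx 164.4 i$)
$\frac{q}{-24034} + \frac{u}{-47524} = - \frac{2309}{-24034} + \frac{i \sqrt{27026}}{-47524} = \left(-2309\right) \left(- \frac{1}{24034}\right) + i \sqrt{27026} \left(- \frac{1}{47524}\right) = \frac{2309}{24034} - \frac{i \sqrt{27026}}{47524}$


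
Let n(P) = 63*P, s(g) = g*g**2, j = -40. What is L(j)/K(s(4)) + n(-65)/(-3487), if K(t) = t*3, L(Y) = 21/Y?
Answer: 10458791/8926720 ≈ 1.1716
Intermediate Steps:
s(g) = g**3
K(t) = 3*t
L(j)/K(s(4)) + n(-65)/(-3487) = (21/(-40))/((3*4**3)) + (63*(-65))/(-3487) = (21*(-1/40))/((3*64)) - 4095*(-1/3487) = -21/40/192 + 4095/3487 = -21/40*1/192 + 4095/3487 = -7/2560 + 4095/3487 = 10458791/8926720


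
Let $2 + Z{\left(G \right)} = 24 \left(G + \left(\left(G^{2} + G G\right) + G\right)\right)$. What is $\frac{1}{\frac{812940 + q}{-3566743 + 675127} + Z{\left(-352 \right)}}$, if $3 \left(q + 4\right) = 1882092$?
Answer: $\frac{240968}{1429059158167} \approx 1.6862 \cdot 10^{-7}$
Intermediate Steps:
$q = 627360$ ($q = -4 + \frac{1}{3} \cdot 1882092 = -4 + 627364 = 627360$)
$Z{\left(G \right)} = -2 + 48 G + 48 G^{2}$ ($Z{\left(G \right)} = -2 + 24 \left(G + \left(\left(G^{2} + G G\right) + G\right)\right) = -2 + 24 \left(G + \left(\left(G^{2} + G^{2}\right) + G\right)\right) = -2 + 24 \left(G + \left(2 G^{2} + G\right)\right) = -2 + 24 \left(G + \left(G + 2 G^{2}\right)\right) = -2 + 24 \left(2 G + 2 G^{2}\right) = -2 + \left(48 G + 48 G^{2}\right) = -2 + 48 G + 48 G^{2}$)
$\frac{1}{\frac{812940 + q}{-3566743 + 675127} + Z{\left(-352 \right)}} = \frac{1}{\frac{812940 + 627360}{-3566743 + 675127} + \left(-2 + 48 \left(-352\right) + 48 \left(-352\right)^{2}\right)} = \frac{1}{\frac{1440300}{-2891616} - -5930494} = \frac{1}{1440300 \left(- \frac{1}{2891616}\right) - -5930494} = \frac{1}{- \frac{120025}{240968} + 5930494} = \frac{1}{\frac{1429059158167}{240968}} = \frac{240968}{1429059158167}$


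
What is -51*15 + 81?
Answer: -684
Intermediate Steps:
-51*15 + 81 = -17*45 + 81 = -765 + 81 = -684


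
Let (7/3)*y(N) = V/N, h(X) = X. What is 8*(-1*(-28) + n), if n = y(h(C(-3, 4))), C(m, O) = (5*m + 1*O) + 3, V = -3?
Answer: 1577/7 ≈ 225.29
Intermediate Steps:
C(m, O) = 3 + O + 5*m (C(m, O) = (5*m + O) + 3 = (O + 5*m) + 3 = 3 + O + 5*m)
y(N) = -9/(7*N) (y(N) = 3*(-3/N)/7 = -9/(7*N))
n = 9/56 (n = -9/(7*(3 + 4 + 5*(-3))) = -9/(7*(3 + 4 - 15)) = -9/7/(-8) = -9/7*(-1/8) = 9/56 ≈ 0.16071)
8*(-1*(-28) + n) = 8*(-1*(-28) + 9/56) = 8*(28 + 9/56) = 8*(1577/56) = 1577/7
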